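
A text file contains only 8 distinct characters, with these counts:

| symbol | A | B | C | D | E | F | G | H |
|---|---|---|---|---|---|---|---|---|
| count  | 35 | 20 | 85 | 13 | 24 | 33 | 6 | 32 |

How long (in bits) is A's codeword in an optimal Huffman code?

Repeatedly merge the two smallest:
merge G(6) and D(13): 19
merge 19 and B(20): 39
merge E(24) and H(32): 56
merge F(33) and A(35): 68
merge 39 and 56: 95
merge 68 and C(85): 153
merge 95 and 153: 248
A sits 3 levels below the root, so its codeword is 3 bits.

3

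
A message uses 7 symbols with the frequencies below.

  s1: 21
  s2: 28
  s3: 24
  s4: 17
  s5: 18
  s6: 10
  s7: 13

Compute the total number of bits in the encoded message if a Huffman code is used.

Greedily combine the two least-frequent nodes:
combine s6(10), s7(13) → 23
combine s4(17), s5(18) → 35
combine s1(21), 23 → 44
combine s3(24), s2(28) → 52
combine 35, 44 → 79
combine 52, 79 → 131
Each symbol's bit-cost is frequency × depth; summing gives 364 bits (equivalently 23 + 35 + 44 + 52 + 79 + 131).

364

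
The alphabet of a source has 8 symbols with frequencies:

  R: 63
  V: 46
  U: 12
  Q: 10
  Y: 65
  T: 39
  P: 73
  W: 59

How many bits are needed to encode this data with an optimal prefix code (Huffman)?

Build the Huffman tree bottom-up:
Q(10) + U(12) → 22
22 + T(39) → 61
V(46) + W(59) → 105
61 + R(63) → 124
Y(65) + P(73) → 138
105 + 124 → 229
138 + 229 → 367
The encoded length is the sum of every internal node's weight: 22 + 61 + 105 + 124 + 138 + 229 + 367 = 1046 bits.

1046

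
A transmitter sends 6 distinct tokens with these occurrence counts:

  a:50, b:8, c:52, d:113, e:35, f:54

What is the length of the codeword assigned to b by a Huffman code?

Repeatedly merge the two smallest:
merge b(8) and e(35): 43
merge 43 and a(50): 93
merge c(52) and f(54): 106
merge 93 and 106: 199
merge d(113) and 199: 312
b's leaf is at depth 4, giving a 4-bit codeword.

4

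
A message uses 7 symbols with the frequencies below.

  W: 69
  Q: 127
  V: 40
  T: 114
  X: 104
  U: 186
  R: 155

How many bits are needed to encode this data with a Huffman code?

2153

Greedily combine the two least-frequent nodes:
combine V(40), W(69) → 109
combine X(104), 109 → 213
combine T(114), Q(127) → 241
combine R(155), U(186) → 341
combine 213, 241 → 454
combine 341, 454 → 795
The encoded length is the sum of every internal node's weight: 109 + 213 + 241 + 341 + 454 + 795 = 2153 bits.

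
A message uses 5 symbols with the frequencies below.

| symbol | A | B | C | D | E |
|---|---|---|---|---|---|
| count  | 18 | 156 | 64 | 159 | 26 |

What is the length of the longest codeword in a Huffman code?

Merge the two lowest-weight nodes at each step:
combine A(18), E(26) → 44
combine 44, C(64) → 108
combine 108, B(156) → 264
combine D(159), 264 → 423
The first pair merged (A, E) ends up deepest, at depth 4.

4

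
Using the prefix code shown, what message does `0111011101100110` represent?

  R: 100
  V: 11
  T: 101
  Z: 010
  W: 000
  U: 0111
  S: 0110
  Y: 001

UUSS

Read left to right; each codeword is recognised as soon as it completes (prefix code):
  0111→U | 0111→U | 0110→S | 0110→S
Decoded message: UUSS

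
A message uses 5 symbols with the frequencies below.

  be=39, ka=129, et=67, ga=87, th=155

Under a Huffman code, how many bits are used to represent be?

3

Repeatedly merge the two smallest:
combine be(39), et(67) → 106
combine ga(87), 106 → 193
combine ka(129), th(155) → 284
combine 193, 284 → 477
be sits 3 levels below the root, so its codeword is 3 bits.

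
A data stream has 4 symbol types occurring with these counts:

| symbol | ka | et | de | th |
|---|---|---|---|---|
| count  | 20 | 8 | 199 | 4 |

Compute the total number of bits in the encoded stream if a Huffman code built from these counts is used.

Merge the two smallest weights repeatedly:
merge th(4) and et(8): 12
merge 12 and ka(20): 32
merge 32 and de(199): 231
The encoded length is the sum of every internal node's weight: 12 + 32 + 231 = 275 bits.

275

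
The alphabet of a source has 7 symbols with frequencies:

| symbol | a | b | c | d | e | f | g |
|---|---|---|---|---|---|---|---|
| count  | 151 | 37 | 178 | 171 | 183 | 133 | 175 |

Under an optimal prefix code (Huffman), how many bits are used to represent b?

Huffman merges, smallest pair first:
b(37) + f(133) → 170
a(151) + 170 → 321
d(171) + g(175) → 346
c(178) + e(183) → 361
321 + 346 → 667
361 + 667 → 1028
b's leaf is at depth 4, giving a 4-bit codeword.

4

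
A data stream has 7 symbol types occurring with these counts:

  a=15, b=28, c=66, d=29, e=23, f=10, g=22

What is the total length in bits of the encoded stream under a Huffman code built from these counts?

509

Merge the two smallest weights repeatedly:
merge f(10) and a(15): 25
merge g(22) and e(23): 45
merge 25 and b(28): 53
merge d(29) and 45: 74
merge 53 and c(66): 119
merge 74 and 119: 193
Total encoded bits = sum of merged weights = 25 + 45 + 53 + 74 + 119 + 193 = 509.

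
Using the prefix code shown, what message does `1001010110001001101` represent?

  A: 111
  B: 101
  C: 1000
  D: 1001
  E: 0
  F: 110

DEBCDB

Read left to right; each codeword is recognised as soon as it completes (prefix code):
  1001→D | 0→E | 101→B | 1000→C | 1001→D | 101→B
Decoded message: DEBCDB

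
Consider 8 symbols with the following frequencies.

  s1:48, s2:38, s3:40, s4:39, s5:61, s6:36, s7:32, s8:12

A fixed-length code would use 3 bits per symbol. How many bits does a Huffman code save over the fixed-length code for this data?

Fixed-length: 3 bits × 306 symbols = 918 bits.
Huffman merges:
s8(12) + s7(32) → 44
s6(36) + s2(38) → 74
s4(39) + s3(40) → 79
44 + s1(48) → 92
s5(61) + 74 → 135
79 + 92 → 171
135 + 171 → 306
Huffman total = 44 + 74 + 79 + 92 + 135 + 171 + 306 = 901 bits.
Saving = 918 − 901 = 17 bits.

17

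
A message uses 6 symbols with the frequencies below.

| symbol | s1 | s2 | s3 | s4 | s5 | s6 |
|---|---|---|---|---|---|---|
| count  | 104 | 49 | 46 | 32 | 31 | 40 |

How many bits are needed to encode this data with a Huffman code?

Merge the two smallest weights repeatedly:
merge s5(31) and s4(32): 63
merge s6(40) and s3(46): 86
merge s2(49) and 63: 112
merge 86 and s1(104): 190
merge 112 and 190: 302
Each symbol's bit-cost is frequency × depth; summing gives 753 bits (equivalently 63 + 86 + 112 + 190 + 302).

753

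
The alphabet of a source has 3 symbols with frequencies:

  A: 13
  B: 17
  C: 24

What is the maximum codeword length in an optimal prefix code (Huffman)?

Merge the two lowest-weight nodes at each step:
combine A(13), B(17) → 30
combine C(24), 30 → 54
Maximum depth reached is 2.

2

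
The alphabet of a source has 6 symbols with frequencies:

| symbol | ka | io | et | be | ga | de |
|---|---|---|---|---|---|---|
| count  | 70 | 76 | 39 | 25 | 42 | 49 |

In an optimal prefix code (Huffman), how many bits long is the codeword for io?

2

Huffman merges, smallest pair first:
merge be(25) and et(39): 64
merge ga(42) and de(49): 91
merge 64 and ka(70): 134
merge io(76) and 91: 167
merge 134 and 167: 301
The subtree containing io is merged 2 times, so code length = 2.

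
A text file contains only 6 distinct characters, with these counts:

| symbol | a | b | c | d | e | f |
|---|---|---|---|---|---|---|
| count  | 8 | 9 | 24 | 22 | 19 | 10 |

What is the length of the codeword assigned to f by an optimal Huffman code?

3

Build the tree from the bottom:
combine a(8), b(9) → 17
combine f(10), 17 → 27
combine e(19), d(22) → 41
combine c(24), 27 → 51
combine 41, 51 → 92
f's leaf is at depth 3, giving a 3-bit codeword.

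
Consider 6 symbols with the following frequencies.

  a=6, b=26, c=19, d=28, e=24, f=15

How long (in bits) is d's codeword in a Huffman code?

2

Build the tree from the bottom:
a(6) + f(15) → 21
c(19) + 21 → 40
e(24) + b(26) → 50
d(28) + 40 → 68
50 + 68 → 118
d's leaf is at depth 2, giving a 2-bit codeword.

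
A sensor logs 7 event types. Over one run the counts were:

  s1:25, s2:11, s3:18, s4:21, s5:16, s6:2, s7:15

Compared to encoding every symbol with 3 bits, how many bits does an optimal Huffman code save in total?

33

Fixed-length: 3 bits × 108 symbols = 324 bits.
Huffman merges:
s6(2) + s2(11) → 13
13 + s7(15) → 28
s5(16) + s3(18) → 34
s4(21) + s1(25) → 46
28 + 34 → 62
46 + 62 → 108
Huffman total = 13 + 28 + 34 + 46 + 62 + 108 = 291 bits.
Saving = 324 − 291 = 33 bits.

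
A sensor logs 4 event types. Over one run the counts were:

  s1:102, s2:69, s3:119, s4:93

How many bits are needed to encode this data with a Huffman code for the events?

Merge the two smallest weights repeatedly:
combine s2(69), s4(93) → 162
combine s1(102), s3(119) → 221
combine 162, 221 → 383
Each symbol's bit-cost is frequency × depth; summing gives 766 bits (equivalently 162 + 221 + 383).

766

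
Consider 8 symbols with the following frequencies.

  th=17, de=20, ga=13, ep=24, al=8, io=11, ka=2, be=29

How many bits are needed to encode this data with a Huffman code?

Build the Huffman tree bottom-up:
combine ka(2), al(8) → 10
combine 10, io(11) → 21
combine ga(13), th(17) → 30
combine de(20), 21 → 41
combine ep(24), be(29) → 53
combine 30, 41 → 71
combine 53, 71 → 124
The encoded length is the sum of every internal node's weight: 10 + 21 + 30 + 41 + 53 + 71 + 124 = 350 bits.

350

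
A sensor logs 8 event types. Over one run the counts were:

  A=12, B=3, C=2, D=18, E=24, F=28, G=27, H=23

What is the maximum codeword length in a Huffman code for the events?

5

Merge the two lowest-weight nodes at each step:
merge C(2) and B(3): 5
merge 5 and A(12): 17
merge 17 and D(18): 35
merge H(23) and E(24): 47
merge G(27) and F(28): 55
merge 35 and 47: 82
merge 55 and 82: 137
The rarest symbols sit at the bottom; the longest codeword is 5 bits.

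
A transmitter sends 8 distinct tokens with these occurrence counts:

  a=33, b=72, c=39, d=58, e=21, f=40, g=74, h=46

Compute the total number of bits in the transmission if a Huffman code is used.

1129

Greedily combine the two least-frequent nodes:
merge e(21) and a(33): 54
merge c(39) and f(40): 79
merge h(46) and 54: 100
merge d(58) and b(72): 130
merge g(74) and 79: 153
merge 100 and 130: 230
merge 153 and 230: 383
The encoded length is the sum of every internal node's weight: 54 + 79 + 100 + 130 + 153 + 230 + 383 = 1129 bits.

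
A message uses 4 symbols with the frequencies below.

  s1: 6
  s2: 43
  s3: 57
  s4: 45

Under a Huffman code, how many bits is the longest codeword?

3

Merge the two lowest-weight nodes at each step:
combine s1(6), s2(43) → 49
combine s4(45), 49 → 94
combine s3(57), 94 → 151
The first pair merged (s1, s2) ends up deepest, at depth 3.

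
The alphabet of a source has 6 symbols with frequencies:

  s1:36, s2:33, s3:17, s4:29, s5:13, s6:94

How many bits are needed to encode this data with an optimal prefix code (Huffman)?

508

Merge the two smallest weights repeatedly:
merge s5(13) and s3(17): 30
merge s4(29) and 30: 59
merge s2(33) and s1(36): 69
merge 59 and 69: 128
merge s6(94) and 128: 222
Total encoded bits = sum of merged weights = 30 + 59 + 69 + 128 + 222 = 508.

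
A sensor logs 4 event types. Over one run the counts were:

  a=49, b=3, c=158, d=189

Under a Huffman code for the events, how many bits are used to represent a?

3

Repeatedly merge the two smallest:
combine b(3), a(49) → 52
combine 52, c(158) → 210
combine d(189), 210 → 399
The subtree containing a is merged 3 times, so code length = 3.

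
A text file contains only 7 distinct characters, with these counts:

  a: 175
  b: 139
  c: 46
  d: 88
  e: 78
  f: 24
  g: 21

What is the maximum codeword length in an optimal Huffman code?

Merge the two lowest-weight nodes at each step:
merge g(21) and f(24): 45
merge 45 and c(46): 91
merge e(78) and d(88): 166
merge 91 and b(139): 230
merge 166 and a(175): 341
merge 230 and 341: 571
The first pair merged (g, f) ends up deepest, at depth 4.

4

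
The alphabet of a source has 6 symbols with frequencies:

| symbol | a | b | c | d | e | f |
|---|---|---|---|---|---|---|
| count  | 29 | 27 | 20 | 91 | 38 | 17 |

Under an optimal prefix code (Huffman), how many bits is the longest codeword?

4

Merge the two lowest-weight nodes at each step:
f(17) + c(20) → 37
b(27) + a(29) → 56
37 + e(38) → 75
56 + 75 → 131
d(91) + 131 → 222
Maximum depth reached is 4.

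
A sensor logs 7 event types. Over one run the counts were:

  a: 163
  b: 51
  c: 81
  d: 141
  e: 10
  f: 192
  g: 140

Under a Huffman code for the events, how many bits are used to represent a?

2

Build the tree from the bottom:
combine e(10), b(51) → 61
combine 61, c(81) → 142
combine g(140), d(141) → 281
combine 142, a(163) → 305
combine f(192), 281 → 473
combine 305, 473 → 778
a sits 2 levels below the root, so its codeword is 2 bits.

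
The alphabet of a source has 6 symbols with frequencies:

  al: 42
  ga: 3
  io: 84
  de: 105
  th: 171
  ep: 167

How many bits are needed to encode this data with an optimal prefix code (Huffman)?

Build the Huffman tree bottom-up:
ga(3) + al(42) → 45
45 + io(84) → 129
de(105) + 129 → 234
ep(167) + th(171) → 338
234 + 338 → 572
Total encoded bits = sum of merged weights = 45 + 129 + 234 + 338 + 572 = 1318.

1318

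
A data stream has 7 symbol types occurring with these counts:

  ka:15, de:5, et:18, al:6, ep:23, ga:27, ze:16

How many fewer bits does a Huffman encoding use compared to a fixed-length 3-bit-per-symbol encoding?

39

Fixed-length: 3 bits × 110 symbols = 330 bits.
Huffman merges:
merge de(5) and al(6): 11
merge 11 and ka(15): 26
merge ze(16) and et(18): 34
merge ep(23) and 26: 49
merge ga(27) and 34: 61
merge 49 and 61: 110
Huffman total = 11 + 26 + 34 + 49 + 61 + 110 = 291 bits.
Saving = 330 − 291 = 39 bits.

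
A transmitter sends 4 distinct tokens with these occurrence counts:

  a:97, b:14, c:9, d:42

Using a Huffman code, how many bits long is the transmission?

Build the Huffman tree bottom-up:
c(9) + b(14) → 23
23 + d(42) → 65
65 + a(97) → 162
The encoded length is the sum of every internal node's weight: 23 + 65 + 162 = 250 bits.

250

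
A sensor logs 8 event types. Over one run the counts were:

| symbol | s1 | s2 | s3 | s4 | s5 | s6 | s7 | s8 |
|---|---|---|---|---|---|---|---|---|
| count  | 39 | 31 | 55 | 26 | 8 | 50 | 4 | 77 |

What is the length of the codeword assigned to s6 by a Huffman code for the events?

Huffman merges, smallest pair first:
merge s7(4) and s5(8): 12
merge 12 and s4(26): 38
merge s2(31) and 38: 69
merge s1(39) and s6(50): 89
merge s3(55) and 69: 124
merge s8(77) and 89: 166
merge 124 and 166: 290
s6 sits 3 levels below the root, so its codeword is 3 bits.

3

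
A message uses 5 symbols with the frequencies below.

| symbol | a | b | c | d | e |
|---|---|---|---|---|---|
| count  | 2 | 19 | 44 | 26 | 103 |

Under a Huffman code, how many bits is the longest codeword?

4

Merge the two lowest-weight nodes at each step:
merge a(2) and b(19): 21
merge 21 and d(26): 47
merge c(44) and 47: 91
merge 91 and e(103): 194
Maximum depth reached is 4.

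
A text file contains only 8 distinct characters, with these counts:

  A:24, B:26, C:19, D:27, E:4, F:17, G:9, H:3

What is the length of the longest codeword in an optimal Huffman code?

5

Merge the two lowest-weight nodes at each step:
combine H(3), E(4) → 7
combine 7, G(9) → 16
combine 16, F(17) → 33
combine C(19), A(24) → 43
combine B(26), D(27) → 53
combine 33, 43 → 76
combine 53, 76 → 129
The first pair merged (H, E) ends up deepest, at depth 5.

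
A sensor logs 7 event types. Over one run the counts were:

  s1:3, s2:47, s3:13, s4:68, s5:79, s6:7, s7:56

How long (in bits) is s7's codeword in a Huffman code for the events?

2

Build the tree from the bottom:
combine s1(3), s6(7) → 10
combine 10, s3(13) → 23
combine 23, s2(47) → 70
combine s7(56), s4(68) → 124
combine 70, s5(79) → 149
combine 124, 149 → 273
s7 sits 2 levels below the root, so its codeword is 2 bits.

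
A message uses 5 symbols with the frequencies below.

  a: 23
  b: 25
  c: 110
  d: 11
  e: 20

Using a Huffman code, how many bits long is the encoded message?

Greedily combine the two least-frequent nodes:
combine d(11), e(20) → 31
combine a(23), b(25) → 48
combine 31, 48 → 79
combine 79, c(110) → 189
The encoded length is the sum of every internal node's weight: 31 + 48 + 79 + 189 = 347 bits.

347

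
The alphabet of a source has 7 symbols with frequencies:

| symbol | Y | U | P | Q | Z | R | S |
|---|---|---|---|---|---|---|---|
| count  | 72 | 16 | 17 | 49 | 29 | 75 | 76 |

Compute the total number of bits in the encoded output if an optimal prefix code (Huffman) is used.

874

Greedily combine the two least-frequent nodes:
merge U(16) and P(17): 33
merge Z(29) and 33: 62
merge Q(49) and 62: 111
merge Y(72) and R(75): 147
merge S(76) and 111: 187
merge 147 and 187: 334
Each symbol's bit-cost is frequency × depth; summing gives 874 bits (equivalently 33 + 62 + 111 + 147 + 187 + 334).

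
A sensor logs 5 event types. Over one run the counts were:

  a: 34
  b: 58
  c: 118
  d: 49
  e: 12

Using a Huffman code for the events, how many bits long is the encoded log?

Merge the two smallest weights repeatedly:
combine e(12), a(34) → 46
combine 46, d(49) → 95
combine b(58), 95 → 153
combine c(118), 153 → 271
Total encoded bits = sum of merged weights = 46 + 95 + 153 + 271 = 565.

565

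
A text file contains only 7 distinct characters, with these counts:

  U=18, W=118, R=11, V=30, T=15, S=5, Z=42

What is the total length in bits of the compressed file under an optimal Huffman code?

Greedily combine the two least-frequent nodes:
combine S(5), R(11) → 16
combine T(15), 16 → 31
combine U(18), V(30) → 48
combine 31, Z(42) → 73
combine 48, 73 → 121
combine W(118), 121 → 239
Each symbol's bit-cost is frequency × depth; summing gives 528 bits (equivalently 16 + 31 + 48 + 73 + 121 + 239).

528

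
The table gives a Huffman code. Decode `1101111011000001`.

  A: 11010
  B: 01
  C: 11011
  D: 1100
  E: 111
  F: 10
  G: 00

Read left to right; each codeword is recognised as soon as it completes (prefix code):
  11011→C | 11011→C | 00→G | 00→G | 01→B
Decoded message: CCGGB

CCGGB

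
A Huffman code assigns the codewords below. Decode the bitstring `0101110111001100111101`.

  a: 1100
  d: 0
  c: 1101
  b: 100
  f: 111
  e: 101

decaafe

Read left to right; each codeword is recognised as soon as it completes (prefix code):
  0→d | 101→e | 1101→c | 1100→a | 1100→a | 111→f | 101→e
Decoded message: decaafe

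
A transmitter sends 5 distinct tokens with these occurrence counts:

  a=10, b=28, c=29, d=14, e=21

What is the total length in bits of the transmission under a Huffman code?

228

Greedily combine the two least-frequent nodes:
combine a(10), d(14) → 24
combine e(21), 24 → 45
combine b(28), c(29) → 57
combine 45, 57 → 102
The encoded length is the sum of every internal node's weight: 24 + 45 + 57 + 102 = 228 bits.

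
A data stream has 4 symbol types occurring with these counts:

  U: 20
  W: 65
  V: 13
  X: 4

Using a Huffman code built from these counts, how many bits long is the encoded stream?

Build the Huffman tree bottom-up:
merge X(4) and V(13): 17
merge 17 and U(20): 37
merge 37 and W(65): 102
The encoded length is the sum of every internal node's weight: 17 + 37 + 102 = 156 bits.

156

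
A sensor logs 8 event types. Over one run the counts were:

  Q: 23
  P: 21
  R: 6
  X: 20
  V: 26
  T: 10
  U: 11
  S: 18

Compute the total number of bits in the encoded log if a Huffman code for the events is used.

395

Build the Huffman tree bottom-up:
merge R(6) and T(10): 16
merge U(11) and 16: 27
merge S(18) and X(20): 38
merge P(21) and Q(23): 44
merge V(26) and 27: 53
merge 38 and 44: 82
merge 53 and 82: 135
Each symbol's bit-cost is frequency × depth; summing gives 395 bits (equivalently 16 + 27 + 38 + 44 + 53 + 82 + 135).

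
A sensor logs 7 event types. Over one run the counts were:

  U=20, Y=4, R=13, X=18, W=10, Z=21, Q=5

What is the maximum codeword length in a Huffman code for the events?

4

Merge the two lowest-weight nodes at each step:
merge Y(4) and Q(5): 9
merge 9 and W(10): 19
merge R(13) and X(18): 31
merge 19 and U(20): 39
merge Z(21) and 31: 52
merge 39 and 52: 91
The rarest symbols sit at the bottom; the longest codeword is 4 bits.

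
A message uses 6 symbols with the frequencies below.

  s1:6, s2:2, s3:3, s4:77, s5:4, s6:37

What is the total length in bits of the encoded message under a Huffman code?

Merge the two smallest weights repeatedly:
merge s2(2) and s3(3): 5
merge s5(4) and 5: 9
merge s1(6) and 9: 15
merge 15 and s6(37): 52
merge 52 and s4(77): 129
Total encoded bits = sum of merged weights = 5 + 9 + 15 + 52 + 129 = 210.

210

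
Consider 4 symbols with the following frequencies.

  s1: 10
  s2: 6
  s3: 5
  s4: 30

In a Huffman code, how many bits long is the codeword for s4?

1

Repeatedly merge the two smallest:
merge s3(5) and s2(6): 11
merge s1(10) and 11: 21
merge 21 and s4(30): 51
s4 is merged only at the final step, so code length = 1.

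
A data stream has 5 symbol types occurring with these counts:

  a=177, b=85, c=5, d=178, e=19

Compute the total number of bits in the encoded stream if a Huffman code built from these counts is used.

883

Build the Huffman tree bottom-up:
combine c(5), e(19) → 24
combine 24, b(85) → 109
combine 109, a(177) → 286
combine d(178), 286 → 464
Total encoded bits = sum of merged weights = 24 + 109 + 286 + 464 = 883.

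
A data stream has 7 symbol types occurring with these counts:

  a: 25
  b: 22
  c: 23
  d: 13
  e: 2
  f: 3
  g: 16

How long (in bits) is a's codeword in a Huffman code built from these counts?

2

Build the tree from the bottom:
e(2) + f(3) → 5
5 + d(13) → 18
g(16) + 18 → 34
b(22) + c(23) → 45
a(25) + 34 → 59
45 + 59 → 104
The subtree containing a is merged 2 times, so code length = 2.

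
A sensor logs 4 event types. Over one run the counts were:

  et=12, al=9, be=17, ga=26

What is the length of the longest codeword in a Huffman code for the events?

3

Merge the two lowest-weight nodes at each step:
combine al(9), et(12) → 21
combine be(17), 21 → 38
combine ga(26), 38 → 64
The rarest symbols sit at the bottom; the longest codeword is 3 bits.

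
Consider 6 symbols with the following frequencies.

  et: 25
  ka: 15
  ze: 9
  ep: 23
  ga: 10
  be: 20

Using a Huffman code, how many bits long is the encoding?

Merge the two smallest weights repeatedly:
ze(9) + ga(10) → 19
ka(15) + 19 → 34
be(20) + ep(23) → 43
et(25) + 34 → 59
43 + 59 → 102
The encoded length is the sum of every internal node's weight: 19 + 34 + 43 + 59 + 102 = 257 bits.

257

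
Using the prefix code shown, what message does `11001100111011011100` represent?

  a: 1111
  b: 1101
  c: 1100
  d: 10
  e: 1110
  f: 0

ccebc

Read left to right; each codeword is recognised as soon as it completes (prefix code):
  1100→c | 1100→c | 1110→e | 1101→b | 1100→c
Decoded message: ccebc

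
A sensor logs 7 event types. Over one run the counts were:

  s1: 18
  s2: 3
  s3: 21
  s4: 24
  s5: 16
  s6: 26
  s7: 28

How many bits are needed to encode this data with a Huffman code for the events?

373

Greedily combine the two least-frequent nodes:
merge s2(3) and s5(16): 19
merge s1(18) and 19: 37
merge s3(21) and s4(24): 45
merge s6(26) and s7(28): 54
merge 37 and 45: 82
merge 54 and 82: 136
The encoded length is the sum of every internal node's weight: 19 + 37 + 45 + 54 + 82 + 136 = 373 bits.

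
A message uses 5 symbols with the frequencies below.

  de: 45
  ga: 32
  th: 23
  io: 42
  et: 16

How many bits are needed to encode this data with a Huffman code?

355

Merge the two smallest weights repeatedly:
combine et(16), th(23) → 39
combine ga(32), 39 → 71
combine io(42), de(45) → 87
combine 71, 87 → 158
Each symbol's bit-cost is frequency × depth; summing gives 355 bits (equivalently 39 + 71 + 87 + 158).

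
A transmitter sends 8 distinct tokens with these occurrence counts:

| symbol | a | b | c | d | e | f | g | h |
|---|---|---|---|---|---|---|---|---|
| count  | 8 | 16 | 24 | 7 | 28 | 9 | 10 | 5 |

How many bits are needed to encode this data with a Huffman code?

298

Build the Huffman tree bottom-up:
merge h(5) and d(7): 12
merge a(8) and f(9): 17
merge g(10) and 12: 22
merge b(16) and 17: 33
merge 22 and c(24): 46
merge e(28) and 33: 61
merge 46 and 61: 107
The encoded length is the sum of every internal node's weight: 12 + 17 + 22 + 33 + 46 + 61 + 107 = 298 bits.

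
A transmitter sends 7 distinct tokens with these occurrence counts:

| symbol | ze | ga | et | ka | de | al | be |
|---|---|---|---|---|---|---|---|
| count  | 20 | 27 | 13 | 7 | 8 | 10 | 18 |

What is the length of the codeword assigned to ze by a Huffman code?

Build the tree from the bottom:
combine ka(7), de(8) → 15
combine al(10), et(13) → 23
combine 15, be(18) → 33
combine ze(20), 23 → 43
combine ga(27), 33 → 60
combine 43, 60 → 103
The subtree containing ze is merged 2 times, so code length = 2.

2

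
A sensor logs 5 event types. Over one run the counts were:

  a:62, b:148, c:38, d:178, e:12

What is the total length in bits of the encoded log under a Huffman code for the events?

Greedily combine the two least-frequent nodes:
combine e(12), c(38) → 50
combine 50, a(62) → 112
combine 112, b(148) → 260
combine d(178), 260 → 438
Each symbol's bit-cost is frequency × depth; summing gives 860 bits (equivalently 50 + 112 + 260 + 438).

860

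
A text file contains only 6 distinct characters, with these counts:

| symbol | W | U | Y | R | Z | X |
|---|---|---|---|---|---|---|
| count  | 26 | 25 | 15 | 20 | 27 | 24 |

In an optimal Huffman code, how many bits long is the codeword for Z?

2

Repeatedly merge the two smallest:
Y(15) + R(20) → 35
X(24) + U(25) → 49
W(26) + Z(27) → 53
35 + 49 → 84
53 + 84 → 137
Z sits 2 levels below the root, so its codeword is 2 bits.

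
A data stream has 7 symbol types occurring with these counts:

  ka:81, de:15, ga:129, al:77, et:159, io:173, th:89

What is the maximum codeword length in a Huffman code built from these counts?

Merge the two lowest-weight nodes at each step:
merge de(15) and al(77): 92
merge ka(81) and th(89): 170
merge 92 and ga(129): 221
merge et(159) and 170: 329
merge io(173) and 221: 394
merge 329 and 394: 723
The rarest symbols sit at the bottom; the longest codeword is 4 bits.

4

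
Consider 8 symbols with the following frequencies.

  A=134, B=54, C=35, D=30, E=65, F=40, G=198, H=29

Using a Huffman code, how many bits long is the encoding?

Build the Huffman tree bottom-up:
merge H(29) and D(30): 59
merge C(35) and F(40): 75
merge B(54) and 59: 113
merge E(65) and 75: 140
merge 113 and A(134): 247
merge 140 and G(198): 338
merge 247 and 338: 585
Each symbol's bit-cost is frequency × depth; summing gives 1557 bits (equivalently 59 + 75 + 113 + 140 + 247 + 338 + 585).

1557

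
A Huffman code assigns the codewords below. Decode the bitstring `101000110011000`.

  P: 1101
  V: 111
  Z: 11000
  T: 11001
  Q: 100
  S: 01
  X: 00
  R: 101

Read left to right; each codeword is recognised as soon as it completes (prefix code):
  101→R | 00→X | 01→S | 100→Q | 11000→Z
Decoded message: RXSQZ

RXSQZ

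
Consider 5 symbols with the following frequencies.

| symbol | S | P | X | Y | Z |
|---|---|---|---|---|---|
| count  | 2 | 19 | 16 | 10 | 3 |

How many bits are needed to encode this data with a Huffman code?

Build the Huffman tree bottom-up:
S(2) + Z(3) → 5
5 + Y(10) → 15
15 + X(16) → 31
P(19) + 31 → 50
Total encoded bits = sum of merged weights = 5 + 15 + 31 + 50 = 101.

101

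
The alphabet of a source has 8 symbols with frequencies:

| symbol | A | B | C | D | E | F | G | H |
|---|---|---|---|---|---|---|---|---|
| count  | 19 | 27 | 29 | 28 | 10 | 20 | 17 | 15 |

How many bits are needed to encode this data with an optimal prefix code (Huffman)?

Greedily combine the two least-frequent nodes:
combine E(10), H(15) → 25
combine G(17), A(19) → 36
combine F(20), 25 → 45
combine B(27), D(28) → 55
combine C(29), 36 → 65
combine 45, 55 → 100
combine 65, 100 → 165
Each symbol's bit-cost is frequency × depth; summing gives 491 bits (equivalently 25 + 36 + 45 + 55 + 65 + 100 + 165).

491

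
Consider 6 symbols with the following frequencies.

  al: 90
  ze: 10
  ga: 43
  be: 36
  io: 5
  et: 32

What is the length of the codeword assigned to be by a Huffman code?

3

Build the tree from the bottom:
merge io(5) and ze(10): 15
merge 15 and et(32): 47
merge be(36) and ga(43): 79
merge 47 and 79: 126
merge al(90) and 126: 216
be sits 3 levels below the root, so its codeword is 3 bits.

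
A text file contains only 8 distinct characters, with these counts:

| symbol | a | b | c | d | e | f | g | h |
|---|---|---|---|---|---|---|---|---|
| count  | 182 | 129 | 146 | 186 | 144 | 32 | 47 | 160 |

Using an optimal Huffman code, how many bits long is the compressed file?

Greedily combine the two least-frequent nodes:
combine f(32), g(47) → 79
combine 79, b(129) → 208
combine e(144), c(146) → 290
combine h(160), a(182) → 342
combine d(186), 208 → 394
combine 290, 342 → 632
combine 394, 632 → 1026
The encoded length is the sum of every internal node's weight: 79 + 208 + 290 + 342 + 394 + 632 + 1026 = 2971 bits.

2971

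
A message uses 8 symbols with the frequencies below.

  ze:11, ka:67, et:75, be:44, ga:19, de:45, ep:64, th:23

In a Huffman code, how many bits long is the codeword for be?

3

Huffman merges, smallest pair first:
combine ze(11), ga(19) → 30
combine th(23), 30 → 53
combine be(44), de(45) → 89
combine 53, ep(64) → 117
combine ka(67), et(75) → 142
combine 89, 117 → 206
combine 142, 206 → 348
be's leaf is at depth 3, giving a 3-bit codeword.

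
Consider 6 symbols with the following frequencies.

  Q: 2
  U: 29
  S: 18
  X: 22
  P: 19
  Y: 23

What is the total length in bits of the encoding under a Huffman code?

285

Build the Huffman tree bottom-up:
combine Q(2), S(18) → 20
combine P(19), 20 → 39
combine X(22), Y(23) → 45
combine U(29), 39 → 68
combine 45, 68 → 113
The encoded length is the sum of every internal node's weight: 20 + 39 + 45 + 68 + 113 = 285 bits.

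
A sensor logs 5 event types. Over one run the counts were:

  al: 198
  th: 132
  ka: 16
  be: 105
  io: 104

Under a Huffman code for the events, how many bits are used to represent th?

2

Huffman merges, smallest pair first:
combine ka(16), io(104) → 120
combine be(105), 120 → 225
combine th(132), al(198) → 330
combine 225, 330 → 555
The subtree containing th is merged 2 times, so code length = 2.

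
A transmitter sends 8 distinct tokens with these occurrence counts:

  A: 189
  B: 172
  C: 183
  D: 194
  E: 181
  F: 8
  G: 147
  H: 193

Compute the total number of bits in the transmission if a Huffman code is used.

3762

Build the Huffman tree bottom-up:
combine F(8), G(147) → 155
combine 155, B(172) → 327
combine E(181), C(183) → 364
combine A(189), H(193) → 382
combine D(194), 327 → 521
combine 364, 382 → 746
combine 521, 746 → 1267
The encoded length is the sum of every internal node's weight: 155 + 327 + 364 + 382 + 521 + 746 + 1267 = 3762 bits.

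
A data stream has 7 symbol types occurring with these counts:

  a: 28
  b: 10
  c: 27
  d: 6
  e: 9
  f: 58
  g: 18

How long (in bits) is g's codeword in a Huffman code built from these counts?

3

Build the tree from the bottom:
merge d(6) and e(9): 15
merge b(10) and 15: 25
merge g(18) and 25: 43
merge c(27) and a(28): 55
merge 43 and 55: 98
merge f(58) and 98: 156
g's leaf is at depth 3, giving a 3-bit codeword.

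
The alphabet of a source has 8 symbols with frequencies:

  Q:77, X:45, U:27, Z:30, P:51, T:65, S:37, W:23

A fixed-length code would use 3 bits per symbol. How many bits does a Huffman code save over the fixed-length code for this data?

Fixed-length: 3 bits × 355 symbols = 1065 bits.
Huffman merges:
W(23) + U(27) → 50
Z(30) + S(37) → 67
X(45) + 50 → 95
P(51) + T(65) → 116
67 + Q(77) → 144
95 + 116 → 211
144 + 211 → 355
Huffman total = 50 + 67 + 95 + 116 + 144 + 211 + 355 = 1038 bits.
Saving = 1065 − 1038 = 27 bits.

27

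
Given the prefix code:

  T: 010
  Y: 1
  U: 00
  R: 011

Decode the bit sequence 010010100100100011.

TTYUYUYUR

Read left to right; each codeword is recognised as soon as it completes (prefix code):
  010→T | 010→T | 1→Y | 00→U | 1→Y | 00→U | 1→Y | 00→U | 011→R
Decoded message: TTYUYUYUR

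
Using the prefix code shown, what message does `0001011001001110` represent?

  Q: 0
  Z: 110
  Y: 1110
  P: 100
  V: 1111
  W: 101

QQQWPPY

Read left to right; each codeword is recognised as soon as it completes (prefix code):
  0→Q | 0→Q | 0→Q | 101→W | 100→P | 100→P | 1110→Y
Decoded message: QQQWPPY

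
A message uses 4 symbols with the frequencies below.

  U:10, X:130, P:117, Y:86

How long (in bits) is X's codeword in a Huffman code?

Repeatedly merge the two smallest:
U(10) + Y(86) → 96
96 + P(117) → 213
X(130) + 213 → 343
X is a child of the root — depth 1, so its codeword is a single bit.

1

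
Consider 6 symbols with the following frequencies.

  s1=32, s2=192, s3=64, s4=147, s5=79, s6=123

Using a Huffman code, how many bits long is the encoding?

Merge the two smallest weights repeatedly:
merge s1(32) and s3(64): 96
merge s5(79) and 96: 175
merge s6(123) and s4(147): 270
merge 175 and s2(192): 367
merge 270 and 367: 637
Total encoded bits = sum of merged weights = 96 + 175 + 270 + 367 + 637 = 1545.

1545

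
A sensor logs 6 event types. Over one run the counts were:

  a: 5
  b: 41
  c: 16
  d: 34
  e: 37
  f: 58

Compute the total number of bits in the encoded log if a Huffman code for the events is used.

458

Build the Huffman tree bottom-up:
merge a(5) and c(16): 21
merge 21 and d(34): 55
merge e(37) and b(41): 78
merge 55 and f(58): 113
merge 78 and 113: 191
Total encoded bits = sum of merged weights = 21 + 55 + 78 + 113 + 191 = 458.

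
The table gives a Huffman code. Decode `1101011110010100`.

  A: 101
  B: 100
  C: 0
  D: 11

DCADBACC

Read left to right; each codeword is recognised as soon as it completes (prefix code):
  11→D | 0→C | 101→A | 11→D | 100→B | 101→A | 0→C | 0→C
Decoded message: DCADBACC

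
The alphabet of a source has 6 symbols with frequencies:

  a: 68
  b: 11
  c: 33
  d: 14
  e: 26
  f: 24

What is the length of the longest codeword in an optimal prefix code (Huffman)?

Merge the two lowest-weight nodes at each step:
combine b(11), d(14) → 25
combine f(24), 25 → 49
combine e(26), c(33) → 59
combine 49, 59 → 108
combine a(68), 108 → 176
Maximum depth reached is 4.

4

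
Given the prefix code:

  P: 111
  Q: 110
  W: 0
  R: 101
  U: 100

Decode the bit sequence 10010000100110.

Read left to right; each codeword is recognised as soon as it completes (prefix code):
  100→U | 100→U | 0→W | 0→W | 100→U | 110→Q
Decoded message: UUWWUQ

UUWWUQ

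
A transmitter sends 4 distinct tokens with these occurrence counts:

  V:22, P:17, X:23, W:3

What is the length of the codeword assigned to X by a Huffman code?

Huffman merges, smallest pair first:
combine W(3), P(17) → 20
combine 20, V(22) → 42
combine X(23), 42 → 65
X sits one level below the root: a 1-bit codeword.

1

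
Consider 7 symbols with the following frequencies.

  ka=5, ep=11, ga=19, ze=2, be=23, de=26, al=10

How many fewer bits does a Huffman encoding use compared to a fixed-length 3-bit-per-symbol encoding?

Fixed-length: 3 bits × 96 symbols = 288 bits.
Huffman merges:
merge ze(2) and ka(5): 7
merge 7 and al(10): 17
merge ep(11) and 17: 28
merge ga(19) and be(23): 42
merge de(26) and 28: 54
merge 42 and 54: 96
Huffman total = 7 + 17 + 28 + 42 + 54 + 96 = 244 bits.
Saving = 288 − 244 = 44 bits.

44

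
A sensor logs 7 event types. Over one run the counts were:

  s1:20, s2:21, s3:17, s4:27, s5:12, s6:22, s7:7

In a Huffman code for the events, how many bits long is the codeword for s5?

Build the tree from the bottom:
merge s7(7) and s5(12): 19
merge s3(17) and 19: 36
merge s1(20) and s2(21): 41
merge s6(22) and s4(27): 49
merge 36 and 41: 77
merge 49 and 77: 126
The subtree containing s5 is merged 4 times, so code length = 4.

4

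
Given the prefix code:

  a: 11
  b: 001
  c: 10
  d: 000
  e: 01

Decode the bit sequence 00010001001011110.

dcbbeac

Read left to right; each codeword is recognised as soon as it completes (prefix code):
  000→d | 10→c | 001→b | 001→b | 01→e | 11→a | 10→c
Decoded message: dcbbeac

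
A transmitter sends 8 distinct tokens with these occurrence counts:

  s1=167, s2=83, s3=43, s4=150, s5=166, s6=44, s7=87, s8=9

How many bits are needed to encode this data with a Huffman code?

Merge the two smallest weights repeatedly:
merge s8(9) and s3(43): 52
merge s6(44) and 52: 96
merge s2(83) and s7(87): 170
merge 96 and s4(150): 246
merge s5(166) and s1(167): 333
merge 170 and 246: 416
merge 333 and 416: 749
Total encoded bits = sum of merged weights = 52 + 96 + 170 + 246 + 333 + 416 + 749 = 2062.

2062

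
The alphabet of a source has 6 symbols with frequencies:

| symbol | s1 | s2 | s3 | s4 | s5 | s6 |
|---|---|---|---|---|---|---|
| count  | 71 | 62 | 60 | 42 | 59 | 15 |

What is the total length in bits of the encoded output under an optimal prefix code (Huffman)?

791

Merge the two smallest weights repeatedly:
merge s6(15) and s4(42): 57
merge 57 and s5(59): 116
merge s3(60) and s2(62): 122
merge s1(71) and 116: 187
merge 122 and 187: 309
Each symbol's bit-cost is frequency × depth; summing gives 791 bits (equivalently 57 + 116 + 122 + 187 + 309).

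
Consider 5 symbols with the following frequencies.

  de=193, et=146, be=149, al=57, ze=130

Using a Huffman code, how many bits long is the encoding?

1537

Merge the two smallest weights repeatedly:
merge al(57) and ze(130): 187
merge et(146) and be(149): 295
merge 187 and de(193): 380
merge 295 and 380: 675
Total encoded bits = sum of merged weights = 187 + 295 + 380 + 675 = 1537.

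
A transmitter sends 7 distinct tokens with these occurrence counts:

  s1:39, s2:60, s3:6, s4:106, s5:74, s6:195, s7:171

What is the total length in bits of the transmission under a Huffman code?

Greedily combine the two least-frequent nodes:
merge s3(6) and s1(39): 45
merge 45 and s2(60): 105
merge s5(74) and 105: 179
merge s4(106) and s7(171): 277
merge 179 and s6(195): 374
merge 277 and 374: 651
Total encoded bits = sum of merged weights = 45 + 105 + 179 + 277 + 374 + 651 = 1631.

1631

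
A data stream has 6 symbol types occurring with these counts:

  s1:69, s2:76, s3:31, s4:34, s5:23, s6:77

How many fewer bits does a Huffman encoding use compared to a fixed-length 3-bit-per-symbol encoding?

Fixed-length: 3 bits × 310 symbols = 930 bits.
Huffman merges:
s5(23) + s3(31) → 54
s4(34) + 54 → 88
s1(69) + s2(76) → 145
s6(77) + 88 → 165
145 + 165 → 310
Huffman total = 54 + 88 + 145 + 165 + 310 = 762 bits.
Saving = 930 − 762 = 168 bits.

168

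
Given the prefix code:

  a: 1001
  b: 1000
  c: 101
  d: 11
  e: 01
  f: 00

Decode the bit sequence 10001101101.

bdec

Read left to right; each codeword is recognised as soon as it completes (prefix code):
  1000→b | 11→d | 01→e | 101→c
Decoded message: bdec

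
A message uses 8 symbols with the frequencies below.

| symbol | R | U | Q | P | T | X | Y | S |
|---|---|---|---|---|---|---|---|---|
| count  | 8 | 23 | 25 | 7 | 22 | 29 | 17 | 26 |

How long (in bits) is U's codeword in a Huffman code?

3

Build the tree from the bottom:
P(7) + R(8) → 15
15 + Y(17) → 32
T(22) + U(23) → 45
Q(25) + S(26) → 51
X(29) + 32 → 61
45 + 51 → 96
61 + 96 → 157
U sits 3 levels below the root, so its codeword is 3 bits.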